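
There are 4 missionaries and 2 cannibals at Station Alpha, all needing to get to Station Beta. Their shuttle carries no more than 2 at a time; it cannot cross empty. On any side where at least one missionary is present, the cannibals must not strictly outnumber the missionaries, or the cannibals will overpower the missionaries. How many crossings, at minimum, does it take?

Counting alone: each trip to Station Beta takes at most 2 across and each return brings at least 1 back, so after t trips out (and t−1 returns) at most 2t − (t−1) of the 6 are across; that first reaches 6 at t = 5, so at least 9 crossings are needed.
The plan below uses exactly 9 crossings, so it is optimal:
1. 2 cannibals → Station Beta.  (Station Alpha: 4M 0C; Station Beta: 0M 2C)
2. 1 cannibal ← Station Alpha.  (Station Alpha: 4M 1C; Station Beta: 0M 1C)
3. 2 missionaries → Station Beta.  (Station Alpha: 2M 1C; Station Beta: 2M 1C)
4. 1 cannibal ← Station Alpha.  (Station Alpha: 2M 2C; Station Beta: 2M 0C)
5. 2 cannibals → Station Beta.  (Station Alpha: 2M 0C; Station Beta: 2M 2C)
6. 1 cannibal ← Station Alpha.  (Station Alpha: 2M 1C; Station Beta: 2M 1C)
7. 1 missionary and 1 cannibal → Station Beta.  (Station Alpha: 1M 0C; Station Beta: 3M 2C)
8. 1 cannibal ← Station Alpha.  (Station Alpha: 1M 1C; Station Beta: 3M 1C)
9. 1 missionary and 1 cannibal → Station Beta.  (Station Alpha: 0M 0C; Station Beta: 4M 2C)

9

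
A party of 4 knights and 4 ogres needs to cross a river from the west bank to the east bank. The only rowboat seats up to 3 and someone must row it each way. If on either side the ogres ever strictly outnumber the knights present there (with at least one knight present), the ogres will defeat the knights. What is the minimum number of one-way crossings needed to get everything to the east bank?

9

Counting alone: each trip to the east bank takes at most 3 across and each return brings at least 1 back, so after t trips out (and t−1 returns) at most 3t − (t−1) of the 8 are across; that first reaches 8 at t = 4, so at least 7 crossings are needed.
The safety rule pushes this higher. Following every safe sequence of crossings, the most of the 8 that can be at the east bank as the rowboat arrives there on crossing 7 is 7 — never all 8.
So no plan with fewer than 9 crossings exists, and this one achieves 9:
1. 2 ogres → the east bank.  (the west bank: 4K 2O; the east bank: 0K 2O)
2. 1 ogre ← the west bank.  (the west bank: 4K 3O; the east bank: 0K 1O)
3. 3 ogres → the east bank.  (the west bank: 4K 0O; the east bank: 0K 4O)
4. 1 ogre ← the west bank.  (the west bank: 4K 1O; the east bank: 0K 3O)
5. 3 knights → the east bank.  (the west bank: 1K 1O; the east bank: 3K 3O)
6. 1 knight and 1 ogre ← the west bank.  (the west bank: 2K 2O; the east bank: 2K 2O)
7. 2 knights → the east bank.  (the west bank: 0K 2O; the east bank: 4K 2O)
8. 1 ogre ← the west bank.  (the west bank: 0K 3O; the east bank: 4K 1O)
9. 3 ogres → the east bank.  (the west bank: 0K 0O; the east bank: 4K 4O)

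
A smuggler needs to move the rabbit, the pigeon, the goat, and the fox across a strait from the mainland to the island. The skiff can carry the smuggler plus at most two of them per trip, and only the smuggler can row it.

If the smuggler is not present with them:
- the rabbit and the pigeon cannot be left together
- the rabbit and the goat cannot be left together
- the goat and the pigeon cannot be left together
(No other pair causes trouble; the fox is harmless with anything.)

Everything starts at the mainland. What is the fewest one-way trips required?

5

Counting alone: the smuggler can take at most 2 across per trip to the island, so moving all 4 needs at least 2 loaded trips out, with a return between consecutive ones — at least 3 crossings.
The safety rule pushes this higher. Following every safe sequence of crossings, the most of the 4 that can be at the island as the skiff arrives there on crossing 3 is 3 — never all 4.
So no plan with fewer than 5 crossings exists, and this one achieves 5:
1. Smuggler goes to the island with the pigeon and the rabbit.  [the mainland: the fox, the goat | the island: the pigeon, the rabbit]
2. Smuggler goes back to the mainland with the rabbit.  [the mainland: the fox, the goat, the rabbit | the island: the pigeon]
3. Smuggler goes to the island with the fox and the rabbit.  [the mainland: the goat | the island: the fox, the pigeon, the rabbit]
4. Smuggler goes back to the mainland with the rabbit.  [the mainland: the goat, the rabbit | the island: the fox, the pigeon]
5. Smuggler goes to the island with the goat and the rabbit.  [the mainland: — | the island: the fox, the goat, the pigeon, the rabbit]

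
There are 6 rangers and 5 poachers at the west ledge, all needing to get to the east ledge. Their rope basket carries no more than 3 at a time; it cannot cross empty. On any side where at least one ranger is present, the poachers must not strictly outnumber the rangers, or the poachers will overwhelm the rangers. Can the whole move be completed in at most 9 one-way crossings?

Yes

Yes — this plan uses 9 crossings (≤ 9):
1. 3 poachers → the east ledge.  (the west ledge: 6R 2P; the east ledge: 0R 3P)
2. 1 poacher ← the west ledge.  (the west ledge: 6R 3P; the east ledge: 0R 2P)
3. 3 rangers → the east ledge.  (the west ledge: 3R 3P; the east ledge: 3R 2P)
4. 1 ranger ← the west ledge.  (the west ledge: 4R 3P; the east ledge: 2R 2P)
5. 2 rangers and 1 poacher → the east ledge.  (the west ledge: 2R 2P; the east ledge: 4R 3P)
6. 1 ranger ← the west ledge.  (the west ledge: 3R 2P; the east ledge: 3R 3P)
7. 2 rangers and 1 poacher → the east ledge.  (the west ledge: 1R 1P; the east ledge: 5R 4P)
8. 1 ranger ← the west ledge.  (the west ledge: 2R 1P; the east ledge: 4R 4P)
9. 2 rangers and 1 poacher → the east ledge.  (the west ledge: 0R 0P; the east ledge: 6R 5P)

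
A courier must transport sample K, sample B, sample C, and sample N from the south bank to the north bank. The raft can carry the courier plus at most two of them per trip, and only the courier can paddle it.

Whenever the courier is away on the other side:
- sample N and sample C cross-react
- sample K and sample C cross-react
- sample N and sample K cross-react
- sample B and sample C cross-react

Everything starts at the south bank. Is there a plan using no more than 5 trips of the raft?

Yes

Yes — this plan uses 5 crossings (≤ 5):
1. Courier goes to the north bank with sample C and sample K.
2. Courier goes back to the south bank with sample K.
3. Courier goes to the north bank with sample B and sample K.
4. Courier goes back to the south bank with sample C.
5. Courier goes to the north bank with sample C and sample N.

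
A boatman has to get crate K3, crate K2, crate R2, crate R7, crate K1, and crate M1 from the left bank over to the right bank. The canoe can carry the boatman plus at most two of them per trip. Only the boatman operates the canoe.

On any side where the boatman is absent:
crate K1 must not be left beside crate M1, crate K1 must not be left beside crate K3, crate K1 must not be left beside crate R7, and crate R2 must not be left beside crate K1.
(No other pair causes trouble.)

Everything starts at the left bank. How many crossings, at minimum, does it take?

Counting alone: the boatman can take at most 2 across per trip to the right bank, so moving all 6 needs at least 3 loaded trips out, with a return between consecutive ones — at least 5 crossings.
The safety rule pushes this higher. Following every safe sequence of crossings, the most of the 6 that can be at the right bank as the canoe arrives there on crossing 5 is 5 — never all 6.
So no plan with fewer than 7 crossings exists, and this one achieves 7:
1. Boatman goes to the right bank with crate K1.  [the left bank: crate K2, crate K3, crate M1, crate R2, crate R7 | the right bank: crate K1]
2. Boatman goes back to the left bank alone.  [the left bank: crate K2, crate K3, crate M1, crate R2, crate R7 | the right bank: crate K1]
3. Boatman goes to the right bank with crate K3 and crate R2.  [the left bank: crate K2, crate M1, crate R7 | the right bank: crate K1, crate K3, crate R2]
4. Boatman goes back to the left bank with crate K1.  [the left bank: crate K1, crate K2, crate M1, crate R7 | the right bank: crate K3, crate R2]
5. Boatman goes to the right bank with crate M1 and crate R7.  [the left bank: crate K1, crate K2 | the right bank: crate K3, crate M1, crate R2, crate R7]
6. Boatman goes back to the left bank alone.  [the left bank: crate K1, crate K2 | the right bank: crate K3, crate M1, crate R2, crate R7]
7. Boatman goes to the right bank with crate K1 and crate K2.  [the left bank: — | the right bank: crate K1, crate K2, crate K3, crate M1, crate R2, crate R7]

7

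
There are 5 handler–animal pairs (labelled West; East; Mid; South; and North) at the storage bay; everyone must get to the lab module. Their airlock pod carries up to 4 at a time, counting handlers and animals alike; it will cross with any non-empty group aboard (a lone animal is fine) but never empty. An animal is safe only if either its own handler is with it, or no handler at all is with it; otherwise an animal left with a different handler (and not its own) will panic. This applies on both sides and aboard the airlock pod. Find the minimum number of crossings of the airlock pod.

7

Counting alone: each trip to the lab module takes at most 4 across and each return brings at least 1 back, so after t trips out (and t−1 returns) at most 4t − (t−1) of the 10 are across; that first reaches 10 at t = 3, so at least 5 crossings are needed.
The safety rule pushes this higher. Following every safe sequence of crossings, the most of the 10 that can be at the lab module as the airlock pod arrives there on crossing 5 is 9 — never all 10.
So no plan with fewer than 7 crossings exists, and this one achieves 7:
1. animal West and handler West cross → the lab module.
2. handler West crosses ← the storage bay.
3. animal East, animal Mid, animal North, and animal South cross → the lab module.
4. animal West crosses ← the storage bay.
5. handler East, handler Mid, handler North, and handler South cross → the lab module.
6. animal East and handler East cross ← the storage bay.
7. animal East, animal West, handler East, and handler West cross → the lab module.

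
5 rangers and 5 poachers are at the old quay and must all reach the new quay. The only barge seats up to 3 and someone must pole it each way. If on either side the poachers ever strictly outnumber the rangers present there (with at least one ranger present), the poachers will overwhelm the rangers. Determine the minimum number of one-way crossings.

Counting alone: each trip to the new quay takes at most 3 across and each return brings at least 1 back, so after t trips out (and t−1 returns) at most 3t − (t−1) of the 10 are across; that first reaches 10 at t = 5, so at least 9 crossings are needed.
The safety rule pushes this higher. Following every safe sequence of crossings, the most of the 10 that can be at the new quay as the barge arrives there on crossing 9 is 9 — never all 10.
So no plan with fewer than 11 crossings exists, and this one achieves 11:
1. 2 poachers → the new quay.  (the old quay: 5R 3P; the new quay: 0R 2P)
2. 1 poacher ← the old quay.  (the old quay: 5R 4P; the new quay: 0R 1P)
3. 3 poachers → the new quay.  (the old quay: 5R 1P; the new quay: 0R 4P)
4. 1 poacher ← the old quay.  (the old quay: 5R 2P; the new quay: 0R 3P)
5. 3 rangers → the new quay.  (the old quay: 2R 2P; the new quay: 3R 3P)
6. 1 ranger and 1 poacher ← the old quay.  (the old quay: 3R 3P; the new quay: 2R 2P)
7. 3 rangers → the new quay.  (the old quay: 0R 3P; the new quay: 5R 2P)
8. 1 poacher ← the old quay.  (the old quay: 0R 4P; the new quay: 5R 1P)
9. 2 poachers → the new quay.  (the old quay: 0R 2P; the new quay: 5R 3P)
10. 1 poacher ← the old quay.  (the old quay: 0R 3P; the new quay: 5R 2P)
11. 3 poachers → the new quay.  (the old quay: 0R 0P; the new quay: 5R 5P)

11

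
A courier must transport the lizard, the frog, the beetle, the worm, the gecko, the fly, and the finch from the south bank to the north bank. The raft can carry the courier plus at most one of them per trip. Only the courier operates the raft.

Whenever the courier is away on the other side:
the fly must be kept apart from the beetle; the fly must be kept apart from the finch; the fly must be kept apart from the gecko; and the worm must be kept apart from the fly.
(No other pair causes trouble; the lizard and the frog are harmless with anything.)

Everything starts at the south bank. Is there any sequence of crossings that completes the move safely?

Following every safe sequence of crossings from the start, the most of the 7 that can be at the north bank as the raft arrives there on crossings 1, 3, 5, 7 is 1, 2, 3, 4 respectively; the best ever achieved is 4 of 7.
From crossing 9 on, no configuration arises that was not already reachable earlier: only 44 distinct safe configurations (who is on which side, and where the raft is) can ever be reached, none of them has everyone across, and every continuation just revisits them. So no valid plan exists.

No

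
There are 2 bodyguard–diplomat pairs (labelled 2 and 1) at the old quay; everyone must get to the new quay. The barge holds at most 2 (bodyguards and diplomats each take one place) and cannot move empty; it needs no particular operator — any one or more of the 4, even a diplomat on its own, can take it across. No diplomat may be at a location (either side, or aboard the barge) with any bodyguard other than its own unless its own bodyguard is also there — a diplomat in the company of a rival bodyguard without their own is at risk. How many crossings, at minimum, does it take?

Counting alone: each trip to the new quay takes at most 2 across and each return brings at least 1 back, so after t trips out (and t−1 returns) at most 2t − (t−1) of the 4 are across; that first reaches 4 at t = 3, so at least 5 crossings are needed.
The plan below uses exactly 5 crossings, so it is optimal:
1. bodyguard 2 and diplomat 2 cross → the new quay.
2. bodyguard 2 crosses ← the old quay.
3. bodyguard 1 and bodyguard 2 cross → the new quay.
4. bodyguard 1 crosses ← the old quay.
5. bodyguard 1 and diplomat 1 cross → the new quay.

5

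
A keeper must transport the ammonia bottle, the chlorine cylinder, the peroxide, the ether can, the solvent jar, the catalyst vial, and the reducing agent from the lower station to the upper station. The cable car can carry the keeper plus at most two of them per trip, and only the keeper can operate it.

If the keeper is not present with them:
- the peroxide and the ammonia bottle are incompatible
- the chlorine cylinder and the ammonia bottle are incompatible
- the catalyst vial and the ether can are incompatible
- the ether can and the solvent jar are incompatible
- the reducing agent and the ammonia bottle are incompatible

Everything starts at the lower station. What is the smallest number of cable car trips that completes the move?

Counting alone: the keeper can take at most 2 across per trip to the upper station, so moving all 7 needs at least 4 loaded trips out, with a return between consecutive ones — at least 7 crossings.
The safety rule pushes this higher. Following every safe sequence of crossings, the most of the 7 that can be at the upper station as the cable car arrives there on crossing 7 is 6 — never all 7.
So no plan with fewer than 9 crossings exists, and this one achieves 9:
1. Keeper goes to the upper station with the ammonia bottle and the ether can.
2. Keeper goes back to the lower station alone.
3. Keeper goes to the upper station with the chlorine cylinder.
4. Keeper goes back to the lower station with the ammonia bottle.
5. Keeper goes to the upper station with the peroxide and the reducing agent.
6. Keeper goes back to the lower station alone.
7. Keeper goes to the upper station with the catalyst vial and the solvent jar.
8. Keeper goes back to the lower station with the ether can.
9. Keeper goes to the upper station with the ammonia bottle and the ether can.

9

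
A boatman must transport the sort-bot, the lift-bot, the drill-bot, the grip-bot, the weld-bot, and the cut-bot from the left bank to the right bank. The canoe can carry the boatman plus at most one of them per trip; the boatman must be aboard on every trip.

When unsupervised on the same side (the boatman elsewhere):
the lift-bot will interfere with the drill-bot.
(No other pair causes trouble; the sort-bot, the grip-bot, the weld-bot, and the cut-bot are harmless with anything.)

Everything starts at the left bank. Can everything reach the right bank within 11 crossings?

Yes — this plan uses 11 crossings (≤ 11):
1. Boatman goes to the right bank with the lift-bot.  [the left bank: the cut-bot, the drill-bot, the grip-bot, the sort-bot, the weld-bot | the right bank: the lift-bot]
2. Boatman goes back to the left bank alone.  [the left bank: the cut-bot, the drill-bot, the grip-bot, the sort-bot, the weld-bot | the right bank: the lift-bot]
3. Boatman goes to the right bank with the sort-bot.  [the left bank: the cut-bot, the drill-bot, the grip-bot, the weld-bot | the right bank: the lift-bot, the sort-bot]
4. Boatman goes back to the left bank alone.  [the left bank: the cut-bot, the drill-bot, the grip-bot, the weld-bot | the right bank: the lift-bot, the sort-bot]
5. Boatman goes to the right bank with the grip-bot.  [the left bank: the cut-bot, the drill-bot, the weld-bot | the right bank: the grip-bot, the lift-bot, the sort-bot]
6. Boatman goes back to the left bank alone.  [the left bank: the cut-bot, the drill-bot, the weld-bot | the right bank: the grip-bot, the lift-bot, the sort-bot]
7. Boatman goes to the right bank with the weld-bot.  [the left bank: the cut-bot, the drill-bot | the right bank: the grip-bot, the lift-bot, the sort-bot, the weld-bot]
8. Boatman goes back to the left bank alone.  [the left bank: the cut-bot, the drill-bot | the right bank: the grip-bot, the lift-bot, the sort-bot, the weld-bot]
9. Boatman goes to the right bank with the cut-bot.  [the left bank: the drill-bot | the right bank: the cut-bot, the grip-bot, the lift-bot, the sort-bot, the weld-bot]
10. Boatman goes back to the left bank alone.  [the left bank: the drill-bot | the right bank: the cut-bot, the grip-bot, the lift-bot, the sort-bot, the weld-bot]
11. Boatman goes to the right bank with the drill-bot.  [the left bank: — | the right bank: the cut-bot, the drill-bot, the grip-bot, the lift-bot, the sort-bot, the weld-bot]

Yes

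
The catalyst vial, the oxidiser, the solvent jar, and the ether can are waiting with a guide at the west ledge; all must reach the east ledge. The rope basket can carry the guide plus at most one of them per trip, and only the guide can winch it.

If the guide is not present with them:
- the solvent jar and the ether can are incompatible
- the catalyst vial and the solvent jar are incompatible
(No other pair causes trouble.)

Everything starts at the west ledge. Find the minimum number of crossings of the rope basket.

Counting alone: the guide can take at most 1 across per trip to the east ledge, so moving all 4 needs at least 4 loaded trips out, with a return between consecutive ones — at least 7 crossings.
The safety rule pushes this higher. Following every safe sequence of crossings, the most of the 4 that can be at the east ledge as the rope basket arrives there on crossing 7 is 3 — never all 4.
So no plan with fewer than 9 crossings exists, and this one achieves 9:
1. Guide goes to the east ledge with the solvent jar.
2. Guide goes back to the west ledge alone.
3. Guide goes to the east ledge with the catalyst vial.
4. Guide goes back to the west ledge with the solvent jar.
5. Guide goes to the east ledge with the ether can.
6. Guide goes back to the west ledge alone.
7. Guide goes to the east ledge with the oxidiser.
8. Guide goes back to the west ledge alone.
9. Guide goes to the east ledge with the solvent jar.

9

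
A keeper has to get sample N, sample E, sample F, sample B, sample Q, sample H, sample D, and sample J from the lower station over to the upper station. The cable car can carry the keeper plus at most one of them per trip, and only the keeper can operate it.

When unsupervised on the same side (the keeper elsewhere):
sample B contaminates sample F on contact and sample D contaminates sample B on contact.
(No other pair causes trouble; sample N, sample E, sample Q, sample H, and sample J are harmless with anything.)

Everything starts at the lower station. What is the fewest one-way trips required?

Counting alone: the keeper can take at most 1 across per trip to the upper station, so moving all 8 needs at least 8 loaded trips out, with a return between consecutive ones — at least 15 crossings.
The safety rule pushes this higher. Following every safe sequence of crossings, the most of the 8 that can be at the upper station as the cable car arrives there on crossing 15 is 7 — never all 8.
So no plan with fewer than 17 crossings exists, and this one achieves 17:
1. Keeper goes to the upper station with sample B.  [the lower station: sample D, sample E, sample F, sample H, sample J, sample N, sample Q | the upper station: sample B]
2. Keeper goes back to the lower station alone.  [the lower station: sample D, sample E, sample F, sample H, sample J, sample N, sample Q | the upper station: sample B]
3. Keeper goes to the upper station with sample N.  [the lower station: sample D, sample E, sample F, sample H, sample J, sample Q | the upper station: sample B, sample N]
4. Keeper goes back to the lower station alone.  [the lower station: sample D, sample E, sample F, sample H, sample J, sample Q | the upper station: sample B, sample N]
5. Keeper goes to the upper station with sample E.  [the lower station: sample D, sample F, sample H, sample J, sample Q | the upper station: sample B, sample E, sample N]
6. Keeper goes back to the lower station alone.  [the lower station: sample D, sample F, sample H, sample J, sample Q | the upper station: sample B, sample E, sample N]
7. Keeper goes to the upper station with sample F.  [the lower station: sample D, sample H, sample J, sample Q | the upper station: sample B, sample E, sample F, sample N]
8. Keeper goes back to the lower station with sample B.  [the lower station: sample B, sample D, sample H, sample J, sample Q | the upper station: sample E, sample F, sample N]
9. Keeper goes to the upper station with sample D.  [the lower station: sample B, sample H, sample J, sample Q | the upper station: sample D, sample E, sample F, sample N]
10. Keeper goes back to the lower station alone.  [the lower station: sample B, sample H, sample J, sample Q | the upper station: sample D, sample E, sample F, sample N]
11. Keeper goes to the upper station with sample Q.  [the lower station: sample B, sample H, sample J | the upper station: sample D, sample E, sample F, sample N, sample Q]
12. Keeper goes back to the lower station alone.  [the lower station: sample B, sample H, sample J | the upper station: sample D, sample E, sample F, sample N, sample Q]
13. Keeper goes to the upper station with sample H.  [the lower station: sample B, sample J | the upper station: sample D, sample E, sample F, sample H, sample N, sample Q]
14. Keeper goes back to the lower station alone.  [the lower station: sample B, sample J | the upper station: sample D, sample E, sample F, sample H, sample N, sample Q]
15. Keeper goes to the upper station with sample J.  [the lower station: sample B | the upper station: sample D, sample E, sample F, sample H, sample J, sample N, sample Q]
16. Keeper goes back to the lower station alone.  [the lower station: sample B | the upper station: sample D, sample E, sample F, sample H, sample J, sample N, sample Q]
17. Keeper goes to the upper station with sample B.  [the lower station: — | the upper station: sample B, sample D, sample E, sample F, sample H, sample J, sample N, sample Q]

17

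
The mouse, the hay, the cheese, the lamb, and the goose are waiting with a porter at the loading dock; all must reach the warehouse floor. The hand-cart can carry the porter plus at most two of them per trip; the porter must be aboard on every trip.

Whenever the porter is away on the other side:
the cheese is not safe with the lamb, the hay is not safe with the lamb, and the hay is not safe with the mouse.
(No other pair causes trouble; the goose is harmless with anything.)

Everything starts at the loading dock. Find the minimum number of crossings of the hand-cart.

5

Counting alone: the porter can take at most 2 across per trip to the warehouse floor, so moving all 5 needs at least 3 loaded trips out, with a return between consecutive ones — at least 5 crossings.
The plan below uses exactly 5 crossings, so it is optimal:
1. Porter goes to the warehouse floor with the lamb and the mouse.  [the loading dock: the cheese, the goose, the hay | the warehouse floor: the lamb, the mouse]
2. Porter goes back to the loading dock alone.  [the loading dock: the cheese, the goose, the hay | the warehouse floor: the lamb, the mouse]
3. Porter goes to the warehouse floor with the goose.  [the loading dock: the cheese, the hay | the warehouse floor: the goose, the lamb, the mouse]
4. Porter goes back to the loading dock alone.  [the loading dock: the cheese, the hay | the warehouse floor: the goose, the lamb, the mouse]
5. Porter goes to the warehouse floor with the cheese and the hay.  [the loading dock: — | the warehouse floor: the cheese, the goose, the hay, the lamb, the mouse]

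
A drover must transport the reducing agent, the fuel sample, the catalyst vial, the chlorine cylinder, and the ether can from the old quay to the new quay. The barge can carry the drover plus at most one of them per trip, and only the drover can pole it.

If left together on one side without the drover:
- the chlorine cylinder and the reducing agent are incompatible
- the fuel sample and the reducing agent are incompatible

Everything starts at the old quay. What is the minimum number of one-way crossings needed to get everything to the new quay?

11

Counting alone: the drover can take at most 1 across per trip to the new quay, so moving all 5 needs at least 5 loaded trips out, with a return between consecutive ones — at least 9 crossings.
The safety rule pushes this higher. Following every safe sequence of crossings, the most of the 5 that can be at the new quay as the barge arrives there on crossing 9 is 4 — never all 5.
So no plan with fewer than 11 crossings exists, and this one achieves 11:
1. Drover goes to the new quay with the reducing agent.  [the old quay: the catalyst vial, the chlorine cylinder, the ether can, the fuel sample | the new quay: the reducing agent]
2. Drover goes back to the old quay alone.  [the old quay: the catalyst vial, the chlorine cylinder, the ether can, the fuel sample | the new quay: the reducing agent]
3. Drover goes to the new quay with the fuel sample.  [the old quay: the catalyst vial, the chlorine cylinder, the ether can | the new quay: the fuel sample, the reducing agent]
4. Drover goes back to the old quay with the reducing agent.  [the old quay: the catalyst vial, the chlorine cylinder, the ether can, the reducing agent | the new quay: the fuel sample]
5. Drover goes to the new quay with the chlorine cylinder.  [the old quay: the catalyst vial, the ether can, the reducing agent | the new quay: the chlorine cylinder, the fuel sample]
6. Drover goes back to the old quay alone.  [the old quay: the catalyst vial, the ether can, the reducing agent | the new quay: the chlorine cylinder, the fuel sample]
7. Drover goes to the new quay with the catalyst vial.  [the old quay: the ether can, the reducing agent | the new quay: the catalyst vial, the chlorine cylinder, the fuel sample]
8. Drover goes back to the old quay alone.  [the old quay: the ether can, the reducing agent | the new quay: the catalyst vial, the chlorine cylinder, the fuel sample]
9. Drover goes to the new quay with the ether can.  [the old quay: the reducing agent | the new quay: the catalyst vial, the chlorine cylinder, the ether can, the fuel sample]
10. Drover goes back to the old quay alone.  [the old quay: the reducing agent | the new quay: the catalyst vial, the chlorine cylinder, the ether can, the fuel sample]
11. Drover goes to the new quay with the reducing agent.  [the old quay: — | the new quay: the catalyst vial, the chlorine cylinder, the ether can, the fuel sample, the reducing agent]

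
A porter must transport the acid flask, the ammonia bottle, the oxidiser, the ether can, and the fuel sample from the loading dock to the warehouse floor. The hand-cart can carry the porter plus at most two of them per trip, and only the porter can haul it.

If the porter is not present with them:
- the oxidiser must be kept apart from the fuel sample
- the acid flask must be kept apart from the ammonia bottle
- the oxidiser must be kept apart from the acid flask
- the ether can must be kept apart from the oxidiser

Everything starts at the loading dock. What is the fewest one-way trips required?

Counting alone: the porter can take at most 2 across per trip to the warehouse floor, so moving all 5 needs at least 3 loaded trips out, with a return between consecutive ones — at least 5 crossings.
The plan below uses exactly 5 crossings, so it is optimal:
1. Porter goes to the warehouse floor with the acid flask and the oxidiser.  [the loading dock: the ammonia bottle, the ether can, the fuel sample | the warehouse floor: the acid flask, the oxidiser]
2. Porter goes back to the loading dock with the oxidiser.  [the loading dock: the ammonia bottle, the ether can, the fuel sample, the oxidiser | the warehouse floor: the acid flask]
3. Porter goes to the warehouse floor with the ether can and the fuel sample.  [the loading dock: the ammonia bottle, the oxidiser | the warehouse floor: the acid flask, the ether can, the fuel sample]
4. Porter goes back to the loading dock alone.  [the loading dock: the ammonia bottle, the oxidiser | the warehouse floor: the acid flask, the ether can, the fuel sample]
5. Porter goes to the warehouse floor with the ammonia bottle and the oxidiser.  [the loading dock: — | the warehouse floor: the acid flask, the ammonia bottle, the ether can, the fuel sample, the oxidiser]

5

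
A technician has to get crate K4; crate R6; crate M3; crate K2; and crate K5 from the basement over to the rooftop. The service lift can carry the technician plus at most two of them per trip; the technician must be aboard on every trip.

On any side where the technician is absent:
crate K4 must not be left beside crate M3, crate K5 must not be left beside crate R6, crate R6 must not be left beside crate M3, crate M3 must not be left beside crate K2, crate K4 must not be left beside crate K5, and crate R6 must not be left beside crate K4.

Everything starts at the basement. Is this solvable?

Whatever the first load, the items left behind include a forbidden pair without the technician. No opening move is safe, so no plan exists.

No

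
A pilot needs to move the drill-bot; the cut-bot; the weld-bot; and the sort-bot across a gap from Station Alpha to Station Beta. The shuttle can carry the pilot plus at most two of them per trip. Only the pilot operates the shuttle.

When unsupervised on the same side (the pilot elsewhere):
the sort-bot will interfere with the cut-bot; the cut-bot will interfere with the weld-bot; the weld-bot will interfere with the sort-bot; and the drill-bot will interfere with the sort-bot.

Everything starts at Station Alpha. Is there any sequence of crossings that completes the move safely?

1. Pilot goes to Station Beta with the cut-bot and the sort-bot.  [Station Alpha: the drill-bot, the weld-bot | Station Beta: the cut-bot, the sort-bot]
2. Pilot goes back to Station Alpha with the cut-bot.  [Station Alpha: the cut-bot, the drill-bot, the weld-bot | Station Beta: the sort-bot]
3. Pilot goes to Station Beta with the cut-bot and the drill-bot.  [Station Alpha: the weld-bot | Station Beta: the cut-bot, the drill-bot, the sort-bot]
4. Pilot goes back to Station Alpha with the sort-bot.  [Station Alpha: the sort-bot, the weld-bot | Station Beta: the cut-bot, the drill-bot]
5. Pilot goes to Station Beta with the sort-bot and the weld-bot.  [Station Alpha: — | Station Beta: the cut-bot, the drill-bot, the sort-bot, the weld-bot]

Yes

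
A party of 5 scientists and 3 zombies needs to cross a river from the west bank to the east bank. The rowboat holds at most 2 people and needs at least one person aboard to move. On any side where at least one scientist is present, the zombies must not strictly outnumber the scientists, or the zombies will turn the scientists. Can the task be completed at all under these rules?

1. 2 zombies → the east bank.  (the west bank: 5S 1Z; the east bank: 0S 2Z)
2. 1 zombie ← the west bank.  (the west bank: 5S 2Z; the east bank: 0S 1Z)
3. 2 zombies → the east bank.  (the west bank: 5S 0Z; the east bank: 0S 3Z)
4. 1 zombie ← the west bank.  (the west bank: 5S 1Z; the east bank: 0S 2Z)
5. 2 scientists → the east bank.  (the west bank: 3S 1Z; the east bank: 2S 2Z)
6. 1 zombie ← the west bank.  (the west bank: 3S 2Z; the east bank: 2S 1Z)
7. 1 scientist and 1 zombie → the east bank.  (the west bank: 2S 1Z; the east bank: 3S 2Z)
8. 1 zombie ← the west bank.  (the west bank: 2S 2Z; the east bank: 3S 1Z)
9. 2 zombies → the east bank.  (the west bank: 2S 0Z; the east bank: 3S 3Z)
10. 1 zombie ← the west bank.  (the west bank: 2S 1Z; the east bank: 3S 2Z)
11. 1 scientist and 1 zombie → the east bank.  (the west bank: 1S 0Z; the east bank: 4S 3Z)
12. 1 zombie ← the west bank.  (the west bank: 1S 1Z; the east bank: 4S 2Z)
13. 1 scientist and 1 zombie → the east bank.  (the west bank: 0S 0Z; the east bank: 5S 3Z)

Yes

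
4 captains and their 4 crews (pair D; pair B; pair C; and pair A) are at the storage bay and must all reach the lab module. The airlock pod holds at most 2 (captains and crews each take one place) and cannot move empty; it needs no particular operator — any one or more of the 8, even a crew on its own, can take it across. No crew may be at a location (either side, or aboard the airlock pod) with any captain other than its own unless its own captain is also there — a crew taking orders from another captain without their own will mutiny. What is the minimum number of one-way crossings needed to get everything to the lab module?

impossible

Following every safe sequence of crossings from the start, the most of the 8 that can be at the lab module as the airlock pod arrives there on crossings 1, 3, 5 is 2, 3, 4 respectively; the best ever achieved is 4 of 8.
From crossing 7 on, no configuration arises that was not already reachable earlier: only 44 distinct safe configurations (who is on which side, and where the airlock pod is) can ever be reached, none of them has everyone across, and every continuation just revisits them. So no valid plan exists.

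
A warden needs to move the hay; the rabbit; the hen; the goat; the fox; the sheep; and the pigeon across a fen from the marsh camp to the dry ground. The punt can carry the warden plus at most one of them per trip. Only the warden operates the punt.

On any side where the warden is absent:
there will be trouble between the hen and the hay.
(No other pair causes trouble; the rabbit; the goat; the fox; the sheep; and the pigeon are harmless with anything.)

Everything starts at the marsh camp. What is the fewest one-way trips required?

Counting alone: the warden can take at most 1 across per trip to the dry ground, so moving all 7 needs at least 7 loaded trips out, with a return between consecutive ones — at least 13 crossings.
The plan below uses exactly 13 crossings, so it is optimal:
1. Warden goes to the dry ground with the hay.
2. Warden goes back to the marsh camp alone.
3. Warden goes to the dry ground with the rabbit.
4. Warden goes back to the marsh camp alone.
5. Warden goes to the dry ground with the goat.
6. Warden goes back to the marsh camp alone.
7. Warden goes to the dry ground with the fox.
8. Warden goes back to the marsh camp alone.
9. Warden goes to the dry ground with the sheep.
10. Warden goes back to the marsh camp alone.
11. Warden goes to the dry ground with the pigeon.
12. Warden goes back to the marsh camp alone.
13. Warden goes to the dry ground with the hen.

13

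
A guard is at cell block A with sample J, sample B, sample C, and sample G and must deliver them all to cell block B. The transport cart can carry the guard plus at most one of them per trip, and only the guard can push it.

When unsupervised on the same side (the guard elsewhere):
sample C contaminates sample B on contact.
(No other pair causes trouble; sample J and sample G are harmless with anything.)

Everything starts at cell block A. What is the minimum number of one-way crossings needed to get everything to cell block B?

7

Counting alone: the guard can take at most 1 across per trip to cell block B, so moving all 4 needs at least 4 loaded trips out, with a return between consecutive ones — at least 7 crossings.
The plan below uses exactly 7 crossings, so it is optimal:
1. Guard goes to cell block B with sample B.
2. Guard goes back to cell block A alone.
3. Guard goes to cell block B with sample J.
4. Guard goes back to cell block A alone.
5. Guard goes to cell block B with sample G.
6. Guard goes back to cell block A alone.
7. Guard goes to cell block B with sample C.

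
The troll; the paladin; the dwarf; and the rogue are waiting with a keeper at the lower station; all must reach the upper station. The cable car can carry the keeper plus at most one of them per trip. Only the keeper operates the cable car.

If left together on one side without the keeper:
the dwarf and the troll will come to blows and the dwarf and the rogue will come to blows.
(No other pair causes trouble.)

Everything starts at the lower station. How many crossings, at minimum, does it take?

Counting alone: the keeper can take at most 1 across per trip to the upper station, so moving all 4 needs at least 4 loaded trips out, with a return between consecutive ones — at least 7 crossings.
The safety rule pushes this higher. Following every safe sequence of crossings, the most of the 4 that can be at the upper station as the cable car arrives there on crossing 7 is 3 — never all 4.
So no plan with fewer than 9 crossings exists, and this one achieves 9:
1. Keeper goes to the upper station with the dwarf.  [the lower station: the paladin, the rogue, the troll | the upper station: the dwarf]
2. Keeper goes back to the lower station alone.  [the lower station: the paladin, the rogue, the troll | the upper station: the dwarf]
3. Keeper goes to the upper station with the troll.  [the lower station: the paladin, the rogue | the upper station: the dwarf, the troll]
4. Keeper goes back to the lower station with the dwarf.  [the lower station: the dwarf, the paladin, the rogue | the upper station: the troll]
5. Keeper goes to the upper station with the rogue.  [the lower station: the dwarf, the paladin | the upper station: the rogue, the troll]
6. Keeper goes back to the lower station alone.  [the lower station: the dwarf, the paladin | the upper station: the rogue, the troll]
7. Keeper goes to the upper station with the paladin.  [the lower station: the dwarf | the upper station: the paladin, the rogue, the troll]
8. Keeper goes back to the lower station alone.  [the lower station: the dwarf | the upper station: the paladin, the rogue, the troll]
9. Keeper goes to the upper station with the dwarf.  [the lower station: — | the upper station: the dwarf, the paladin, the rogue, the troll]

9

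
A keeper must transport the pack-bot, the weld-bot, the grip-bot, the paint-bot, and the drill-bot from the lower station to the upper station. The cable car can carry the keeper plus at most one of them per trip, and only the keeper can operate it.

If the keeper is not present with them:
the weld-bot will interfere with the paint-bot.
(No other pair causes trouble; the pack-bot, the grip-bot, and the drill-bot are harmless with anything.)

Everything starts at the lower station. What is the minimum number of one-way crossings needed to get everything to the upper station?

Counting alone: the keeper can take at most 1 across per trip to the upper station, so moving all 5 needs at least 5 loaded trips out, with a return between consecutive ones — at least 9 crossings.
The plan below uses exactly 9 crossings, so it is optimal:
1. Keeper goes to the upper station with the weld-bot.
2. Keeper goes back to the lower station alone.
3. Keeper goes to the upper station with the pack-bot.
4. Keeper goes back to the lower station alone.
5. Keeper goes to the upper station with the grip-bot.
6. Keeper goes back to the lower station alone.
7. Keeper goes to the upper station with the drill-bot.
8. Keeper goes back to the lower station alone.
9. Keeper goes to the upper station with the paint-bot.

9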